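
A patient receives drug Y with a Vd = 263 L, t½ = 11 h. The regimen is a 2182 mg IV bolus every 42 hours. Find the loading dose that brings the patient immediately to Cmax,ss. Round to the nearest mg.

2348 mg

f = (1/2)^(42/11) ≈ 0.070895; accumulation ratio R = 1/(1−f) ≈ 1.07630.
Loading dose to hit Cmax,ss on first dose: D_load = D_maint·R ≈ 2182 × 1.07630 ≈ 2348.49 mg.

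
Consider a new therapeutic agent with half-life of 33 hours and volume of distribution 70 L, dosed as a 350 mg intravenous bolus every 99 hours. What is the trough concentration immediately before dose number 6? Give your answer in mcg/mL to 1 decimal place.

f = (1/2)^(τ/t½) = (1/2)^(99/33) ≈ 0.1250.
C₀ = D/Vd = 350/70 ≈ 5.000 mcg/mL.
Before the 6th dose, 5 doses have been given. Superposition: Cmin = C₀·(f + f² + … + f^5).
≈ 5.000 × (0.1250 + 0.0156 + 0.0020 + 0.0002 + 0.0000) ≈ 5.000 × 0.1428 ≈ 0.714 mcg/mL.

0.7 mcg/mL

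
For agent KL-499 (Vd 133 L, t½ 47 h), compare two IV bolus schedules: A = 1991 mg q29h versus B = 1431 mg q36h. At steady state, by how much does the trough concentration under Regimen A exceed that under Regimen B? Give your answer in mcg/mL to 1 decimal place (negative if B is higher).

Regimen A: f = (1/2)^(29/47) ≈ 0.6520; Cmin,ss = (1991/133)·f/(1−f) ≈ 28.047 mcg/mL.
Regimen B: f = (1/2)^(36/47) ≈ 0.5881; Cmin,ss = (1431/133)·f/(1−f) ≈ 15.362 mcg/mL.
Difference ≈ 28.047 − 15.362 ≈ 12.685 mcg/mL.

12.7 mcg/mL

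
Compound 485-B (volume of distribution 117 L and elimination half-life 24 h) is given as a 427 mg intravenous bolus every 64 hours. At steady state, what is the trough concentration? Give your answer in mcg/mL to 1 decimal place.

0.7 mcg/mL

Over one 64-h interval, 64/24 ≈ 2.6667 half-lives elapse, leaving f ≈ 0.1575 of each dose.
Accumulation ratio R = 1/(1 − f) ≈ 1/0.8425 ≈ 1.1869.
Each bolus raises the concentration by D/Vd = 427/117 ≈ 3.650 mcg/mL.
Cmax,ss = C₀/(1 − f) ≈ 3.650/0.8425 ≈ 4.332 mcg/mL.
Steady-state trough Cmin,ss = Cmax,ss·f ≈ 4.332 × 0.1575 ≈ 0.682 mcg/mL.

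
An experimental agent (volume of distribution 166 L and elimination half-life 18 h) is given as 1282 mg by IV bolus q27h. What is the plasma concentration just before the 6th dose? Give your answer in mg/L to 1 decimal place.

f = (1/2)^(τ/t½) = (1/2)^(27/18) ≈ 0.3536.
C₀ = D/Vd = 1282/166 ≈ 7.723 mg/L.
Before the 6th dose, 5 doses have been given. Superposition: Cmin = C₀·(f + f² + … + f^5).
≈ 7.723 × (0.3536 + 0.1250 + 0.0442 + 0.0156 + 0.0055) ≈ 7.723 × 0.5439 ≈ 4.201 mg/L.

4.2 mg/L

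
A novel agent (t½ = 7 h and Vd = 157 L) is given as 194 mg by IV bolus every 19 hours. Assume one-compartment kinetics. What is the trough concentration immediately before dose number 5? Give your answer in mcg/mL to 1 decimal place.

0.2 mcg/mL

f = (1/2)^(τ/t½) = (1/2)^(19/7) ≈ 0.1524.
C₀ = D/Vd = 194/157 ≈ 1.236 mcg/mL.
Before the 5th dose, 4 doses have been given. Superposition: Cmin = C₀·(f + f² + … + f^4).
≈ 1.236 × (0.1524 + 0.0232 + 0.0035 + 0.0005) ≈ 1.236 × 0.1796 ≈ 0.222 mcg/mL.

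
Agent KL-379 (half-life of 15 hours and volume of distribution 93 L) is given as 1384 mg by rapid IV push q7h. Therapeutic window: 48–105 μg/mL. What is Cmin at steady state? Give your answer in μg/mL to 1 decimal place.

39.0 μg/mL

τ/t½ = 7/15 ≈ 0.46667, so fraction remaining f = (1/2)^(7/15) ≈ 0.7236.
Accumulation ratio R = 1/(1 − f) ≈ 1/0.2764 ≈ 3.6179.
Each bolus raises the concentration by D/Vd = 1384/93 ≈ 14.882 μg/mL.
Steady-state peak Cmax,ss = C₀·R ≈ 14.882 × 3.6179 ≈ 53.842 μg/mL.
Steady-state trough Cmin,ss = Cmax,ss·f ≈ 53.842 × 0.7236 ≈ 38.960 μg/mL.
Trough 39.0 μg/mL vs MEC 48 μg/mL: subtherapeutic.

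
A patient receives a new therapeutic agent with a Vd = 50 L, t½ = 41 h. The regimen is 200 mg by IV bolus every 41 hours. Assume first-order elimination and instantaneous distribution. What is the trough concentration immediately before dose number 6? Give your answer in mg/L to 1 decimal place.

3.9 mg/L

f = (1/2)^(τ/t½) = (1/2)^(41/41) ≈ 0.5000.
C₀ = D/Vd = 200/50 ≈ 4.000 mg/L.
Before the 6th dose, 5 doses have been given. Superposition: Cmin = C₀·(f + f² + … + f^5).
≈ 4.000 × (0.5000 + 0.2500 + 0.1250 + 0.0625 + 0.0313) ≈ 4.000 × 0.9688 ≈ 3.875 mg/L.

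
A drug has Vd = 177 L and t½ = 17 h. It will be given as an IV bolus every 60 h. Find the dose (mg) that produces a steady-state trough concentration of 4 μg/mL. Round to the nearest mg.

τ/t½ = 60/17 ≈ 3.5294, so f = (1/2)^(60/17) ≈ 0.086605.
Cmin,ss = (D/Vd)·f/(1−f), so D = Cmin,ss·Vd·(1−f)/f.
D = 4 × 177 × (1−f)/f ≈ 4 × 177 × 10.54668 ≈ 7467.05 mg.

7467 mg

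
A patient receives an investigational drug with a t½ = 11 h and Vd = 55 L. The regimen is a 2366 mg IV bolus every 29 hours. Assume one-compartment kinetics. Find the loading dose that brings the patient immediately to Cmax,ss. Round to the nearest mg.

f = (1/2)^(29/11) ≈ 0.160833; accumulation ratio R = 1/(1−f) ≈ 1.19166.
Loading dose to hit Cmax,ss on first dose: D_load = D_maint·R ≈ 2366 × 1.19166 ≈ 2819.47 mg.

2819 mg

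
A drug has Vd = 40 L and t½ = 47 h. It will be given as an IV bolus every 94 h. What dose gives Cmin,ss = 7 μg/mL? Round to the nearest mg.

840 mg

τ/t½ = 94/47 ≈ 2, so f = (1/2)^(94/47) ≈ 0.250000.
Cmin,ss = (D/Vd)·f/(1−f), so D = Cmin,ss·Vd·(1−f)/f.
D = 7 × 40 × (1−f)/f ≈ 7 × 40 × 3.00000 ≈ 840.00 mg.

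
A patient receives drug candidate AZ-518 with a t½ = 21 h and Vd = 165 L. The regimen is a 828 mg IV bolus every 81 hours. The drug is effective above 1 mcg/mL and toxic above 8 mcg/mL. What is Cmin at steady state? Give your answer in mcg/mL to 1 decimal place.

0.4 mcg/mL

Over one 81-h interval, 81/21 ≈ 3.8571 half-lives elapse, leaving f ≈ 0.0690 of each dose.
Each bolus raises the concentration by D/Vd = 828/165 ≈ 5.018 mcg/mL.
Steady-state trough Cmin,ss = C₀·f/(1−f) ≈ 5.018 × 0.0690/0.9310 ≈ 0.372 mcg/mL.
Trough 0.4 mcg/mL vs MEC 1 mcg/mL: subtherapeutic.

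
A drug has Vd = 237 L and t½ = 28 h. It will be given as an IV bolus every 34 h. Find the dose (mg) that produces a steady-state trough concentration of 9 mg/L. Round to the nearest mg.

τ/t½ = 34/28 ≈ 1.2143, so f = (1/2)^(34/28) ≈ 0.430986.
Cmin,ss = (D/Vd)·f/(1−f), so D = Cmin,ss·Vd·(1−f)/f.
D = 9 × 237 × (1−f)/f ≈ 9 × 237 × 1.32026 ≈ 2816.11 mg.

2816 mg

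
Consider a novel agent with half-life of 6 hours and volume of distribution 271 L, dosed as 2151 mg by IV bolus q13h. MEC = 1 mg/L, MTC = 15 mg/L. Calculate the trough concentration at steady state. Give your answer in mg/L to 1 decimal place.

2.3 mg/L

τ/t½ = 13/6 ≈ 2.1667, so fraction remaining f = (1/2)^(13/6) ≈ 0.2227.
Accumulation ratio R = 1/(1 − f) ≈ 1/0.7773 ≈ 1.2865.
Each bolus raises the concentration by D/Vd = 2151/271 ≈ 7.937 mg/L.
Steady-state peak Cmax,ss = C₀·R ≈ 7.937 × 1.2865 ≈ 10.211 mg/L.
One interval later, Cmin,ss = Cmax,ss·e^(−kτ) ≈ 10.211 × 0.2227 ≈ 2.274 mg/L.
Trough 2.3 mg/L vs MEC 1 mg/L: adequate.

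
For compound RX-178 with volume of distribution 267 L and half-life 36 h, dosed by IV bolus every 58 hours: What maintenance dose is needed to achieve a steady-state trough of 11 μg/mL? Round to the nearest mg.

τ/t½ = 58/36 ≈ 1.6111, so f = (1/2)^(58/36) ≈ 0.327346.
Cmin,ss = (D/Vd)·f/(1−f), so D = Cmin,ss·Vd·(1−f)/f.
D = 11 × 267 × (1−f)/f ≈ 11 × 267 × 2.05487 ≈ 6035.15 mg.

6035 mg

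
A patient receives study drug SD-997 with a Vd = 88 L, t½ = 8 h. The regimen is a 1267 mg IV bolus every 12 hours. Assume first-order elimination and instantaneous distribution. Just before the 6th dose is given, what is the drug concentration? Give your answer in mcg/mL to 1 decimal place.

f = (1/2)^(τ/t½) = (1/2)^(12/8) ≈ 0.3536.
C₀ = D/Vd = 1267/88 ≈ 14.398 mcg/mL.
Before the 6th dose, 5 doses have been given. Superposition: Cmin = C₀·(f + f² + … + f^5).
≈ 14.398 × (0.3536 + 0.1250 + 0.0442 + 0.0156 + 0.0055) ≈ 14.398 × 0.5439 ≈ 7.831 mcg/mL.

7.8 mcg/mL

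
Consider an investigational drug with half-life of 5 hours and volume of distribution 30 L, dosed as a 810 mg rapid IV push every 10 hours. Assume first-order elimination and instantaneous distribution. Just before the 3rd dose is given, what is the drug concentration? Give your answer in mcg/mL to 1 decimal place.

8.4 mcg/mL

f = (1/2)^(τ/t½) = (1/2)^(10/5) ≈ 0.2500.
C₀ = D/Vd = 810/30 ≈ 27.000 mcg/mL.
Before the 3rd dose, 2 doses have been given. Superposition: Cmin = C₀·(f + f²).
≈ 27.000 × (0.2500 + 0.0625) ≈ 27.000 × 0.3125 ≈ 8.438 mcg/mL.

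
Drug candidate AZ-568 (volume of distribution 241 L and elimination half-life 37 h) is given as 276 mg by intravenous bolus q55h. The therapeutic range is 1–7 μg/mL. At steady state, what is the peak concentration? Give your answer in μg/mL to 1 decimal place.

Over one 55-h interval, 55/37 ≈ 1.4865 half-lives elapse, leaving f ≈ 0.3569 of each dose.
Accumulation ratio R = 1/(1 − f) ≈ 1/0.6431 ≈ 1.5550.
Single-dose peak C₀ = D/Vd = 276/241 ≈ 1.145 μg/mL.
Cmax,ss = C₀/(1 − f) ≈ 1.145/0.6431 ≈ 1.780 μg/mL.
Peak 1.8 μg/mL vs MTC 7 μg/mL: below toxic threshold.

1.8 μg/mL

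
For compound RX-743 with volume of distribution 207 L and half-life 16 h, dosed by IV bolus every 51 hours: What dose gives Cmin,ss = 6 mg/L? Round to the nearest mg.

10073 mg

τ/t½ = 51/16 ≈ 3.1875, so f = (1/2)^(51/16) ≈ 0.109766.
Cmin,ss = (D/Vd)·f/(1−f), so D = Cmin,ss·Vd·(1−f)/f.
D = 6 × 207 × (1−f)/f ≈ 6 × 207 × 8.11029 ≈ 10072.98 mg.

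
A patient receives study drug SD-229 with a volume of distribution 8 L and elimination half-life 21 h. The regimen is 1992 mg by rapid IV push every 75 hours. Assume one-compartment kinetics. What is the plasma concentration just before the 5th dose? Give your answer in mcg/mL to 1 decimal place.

22.9 mcg/mL

f = (1/2)^(τ/t½) = (1/2)^(75/21) ≈ 0.0841.
C₀ = D/Vd = 1992/8 ≈ 249.000 mcg/mL.
Before the 5th dose, 4 doses have been given. Superposition: Cmin = C₀·(f + f² + … + f^4).
≈ 249.000 × (0.0841 + 0.0071 + 0.0006 + 0.0001) ≈ 249.000 × 0.0919 ≈ 22.883 mcg/mL.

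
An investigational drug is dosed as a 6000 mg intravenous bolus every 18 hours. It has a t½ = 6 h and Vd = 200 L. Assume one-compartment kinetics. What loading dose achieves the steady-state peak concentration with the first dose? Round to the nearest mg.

f = (1/2)^(18/6) ≈ 0.125000; accumulation ratio R = 1/(1−f) ≈ 1.14286.
Loading dose to hit Cmax,ss on first dose: D_load = D_maint·R ≈ 6000 × 1.14286 ≈ 6857.16 mg.

6857 mg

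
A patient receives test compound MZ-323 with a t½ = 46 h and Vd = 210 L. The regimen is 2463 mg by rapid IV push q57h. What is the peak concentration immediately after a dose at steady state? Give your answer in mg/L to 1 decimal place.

k = ln2/t½ = ln2/46 ≈ 0.015068 h⁻¹; fraction remaining f = e^(−kτ) = e^(−0.015068×57) ≈ 0.4236.
At steady state, accumulation factor R = 1/(1 − e^(−kτ)) ≈ 1.7349.
Each bolus raises the concentration by D/Vd = 2463/210 ≈ 11.729 mg/L.
Cmax,ss = C₀/(1 − f) ≈ 11.729/0.5764 ≈ 20.349 mg/L.

20.3 mg/L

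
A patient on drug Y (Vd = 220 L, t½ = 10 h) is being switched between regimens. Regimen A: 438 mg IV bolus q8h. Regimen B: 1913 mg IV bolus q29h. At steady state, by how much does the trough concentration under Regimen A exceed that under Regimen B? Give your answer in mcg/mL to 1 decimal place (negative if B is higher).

Regimen A: f = (1/2)^(8/10) ≈ 0.5743; Cmin,ss = (438/220)·f/(1−f) ≈ 2.686 mcg/mL.
Regimen B: f = (1/2)^(29/10) ≈ 0.1340; Cmin,ss = (1913/220)·f/(1−f) ≈ 1.345 mcg/mL.
Difference ≈ 2.686 − 1.345 ≈ 1.341 mcg/mL.

1.3 mcg/mL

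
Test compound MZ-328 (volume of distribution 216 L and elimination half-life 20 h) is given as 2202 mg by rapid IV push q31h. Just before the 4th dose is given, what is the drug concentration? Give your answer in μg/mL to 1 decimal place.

5.1 μg/mL

f = (1/2)^(τ/t½) = (1/2)^(31/20) ≈ 0.3415.
C₀ = D/Vd = 2202/216 ≈ 10.194 μg/mL.
Before the 4th dose, 3 doses have been given. Superposition: Cmin = C₀·(f + f² + … + f^3).
≈ 10.194 × (0.3415 + 0.1166 + 0.0398) ≈ 10.194 × 0.4979 ≈ 5.076 μg/mL.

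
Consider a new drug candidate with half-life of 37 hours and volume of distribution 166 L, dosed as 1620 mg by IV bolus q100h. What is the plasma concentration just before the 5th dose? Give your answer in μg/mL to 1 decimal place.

1.8 μg/mL

f = (1/2)^(τ/t½) = (1/2)^(100/37) ≈ 0.1536.
C₀ = D/Vd = 1620/166 ≈ 9.759 μg/mL.
Before the 5th dose, 4 doses have been given. Superposition: Cmin = C₀·(f + f² + … + f^4).
≈ 9.759 × (0.1536 + 0.0236 + 0.0036 + 0.0006) ≈ 9.759 × 0.1814 ≈ 1.770 μg/mL.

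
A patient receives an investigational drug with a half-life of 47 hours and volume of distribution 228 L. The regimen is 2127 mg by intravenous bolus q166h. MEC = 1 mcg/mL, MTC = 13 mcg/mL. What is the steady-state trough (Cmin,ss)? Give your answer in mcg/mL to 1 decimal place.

0.9 mcg/mL

τ/t½ = 166/47 ≈ 3.5319, so fraction remaining f = (1/2)^(166/47) ≈ 0.0865.
Each bolus raises the concentration by D/Vd = 2127/228 ≈ 9.329 mcg/mL.
Steady-state trough Cmin,ss = C₀·f/(1−f) ≈ 9.329 × 0.0865/0.9135 ≈ 0.883 mcg/mL.
Trough 0.9 mcg/mL vs MEC 1 mcg/mL: subtherapeutic.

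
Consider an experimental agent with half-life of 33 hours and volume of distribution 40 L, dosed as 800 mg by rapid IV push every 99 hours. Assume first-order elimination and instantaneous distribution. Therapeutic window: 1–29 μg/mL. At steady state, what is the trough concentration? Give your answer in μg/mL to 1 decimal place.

The dosing interval is 3 half-lives, so f = 2^(−3) = 0.125.
Accumulation ratio R = 1/(1 − f) = 1/0.875 = 8/7.
Single-dose peak C₀ = D/Vd = 800/40 = 20 μg/mL.
Steady-state peak Cmax,ss = C₀·R = 20 × 8/7 ≈ 22.857 μg/mL.
Steady-state trough Cmin,ss = Cmax,ss·f ≈ 22.857 × 0.125 ≈ 2.857 μg/mL.
Trough 2.9 μg/mL vs MEC 1 μg/mL: adequate.

2.9 μg/mL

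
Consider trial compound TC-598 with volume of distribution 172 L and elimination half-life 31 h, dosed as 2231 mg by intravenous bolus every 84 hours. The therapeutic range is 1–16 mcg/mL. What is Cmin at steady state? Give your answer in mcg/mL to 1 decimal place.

2.3 mcg/mL

τ/t½ = 84/31 ≈ 2.7097, so fraction remaining f = (1/2)^(84/31) ≈ 0.1529.
Accumulation ratio R = 1/(1 − f) ≈ 1/0.8471 ≈ 1.1805.
Single-dose peak C₀ = D/Vd = 2231/172 ≈ 12.971 mcg/mL.
Cmax,ss = C₀/(1 − f) ≈ 12.971/0.8471 ≈ 15.312 mcg/mL.
One interval later, Cmin,ss = Cmax,ss·e^(−kτ) ≈ 15.312 × 0.1529 ≈ 2.341 mcg/mL.
Trough 2.3 mcg/mL vs MEC 1 mcg/mL: adequate.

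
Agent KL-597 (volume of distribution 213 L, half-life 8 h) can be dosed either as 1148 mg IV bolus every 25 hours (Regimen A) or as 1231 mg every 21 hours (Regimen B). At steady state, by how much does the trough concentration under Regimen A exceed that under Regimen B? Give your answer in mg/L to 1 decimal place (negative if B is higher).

-0.4 mg/L

Regimen A: f = (1/2)^(25/8) ≈ 0.1146; Cmin,ss = (1148/213)·f/(1−f) ≈ 0.698 mg/L.
Regimen B: f = (1/2)^(21/8) ≈ 0.1621; Cmin,ss = (1231/213)·f/(1−f) ≈ 1.118 mg/L.
Difference ≈ 0.698 − 1.118 ≈ -0.420 mg/L.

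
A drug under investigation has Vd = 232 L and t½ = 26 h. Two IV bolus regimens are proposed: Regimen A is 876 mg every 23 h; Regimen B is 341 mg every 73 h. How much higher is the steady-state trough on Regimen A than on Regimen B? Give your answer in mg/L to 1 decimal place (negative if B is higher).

Regimen A: f = (1/2)^(23/26) ≈ 0.5416; Cmin,ss = (876/232)·f/(1−f) ≈ 4.461 mg/L.
Regimen B: f = (1/2)^(73/26) ≈ 0.1428; Cmin,ss = (341/232)·f/(1−f) ≈ 0.245 mg/L.
Difference ≈ 4.461 − 0.245 ≈ 4.216 mg/L.

4.2 mg/L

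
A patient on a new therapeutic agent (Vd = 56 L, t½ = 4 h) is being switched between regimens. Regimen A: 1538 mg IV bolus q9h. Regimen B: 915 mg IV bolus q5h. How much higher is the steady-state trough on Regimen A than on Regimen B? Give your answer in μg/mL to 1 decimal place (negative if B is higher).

-4.5 μg/mL

Regimen A: f = (1/2)^(9/4) ≈ 0.2102; Cmin,ss = (1538/56)·f/(1−f) ≈ 7.309 μg/mL.
Regimen B: f = (1/2)^(5/4) ≈ 0.4204; Cmin,ss = (915/56)·f/(1−f) ≈ 11.851 μg/mL.
Difference ≈ 7.309 − 11.851 ≈ -4.542 μg/mL.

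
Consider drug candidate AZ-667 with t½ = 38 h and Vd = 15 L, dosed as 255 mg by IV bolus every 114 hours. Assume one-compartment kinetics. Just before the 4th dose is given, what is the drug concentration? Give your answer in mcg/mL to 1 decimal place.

f = (1/2)^(τ/t½) = (1/2)^(114/38) ≈ 0.1250.
C₀ = D/Vd = 255/15 ≈ 17.000 mcg/mL.
Before the 4th dose, 3 doses have been given. Superposition: Cmin = C₀·(f + f² + … + f^3).
≈ 17.000 × (0.1250 + 0.0156 + 0.0020) ≈ 17.000 × 0.1426 ≈ 2.424 mcg/mL.

2.4 mcg/mL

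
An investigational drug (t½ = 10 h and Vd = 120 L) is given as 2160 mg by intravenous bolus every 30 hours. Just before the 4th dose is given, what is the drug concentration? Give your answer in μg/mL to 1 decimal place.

2.6 μg/mL

f = (1/2)^(τ/t½) = (1/2)^(30/10) ≈ 0.1250.
C₀ = D/Vd = 2160/120 ≈ 18.000 μg/mL.
Before the 4th dose, 3 doses have been given. Superposition: Cmin = C₀·(f + f² + … + f^3).
≈ 18.000 × (0.1250 + 0.0156 + 0.0020) ≈ 18.000 × 0.1426 ≈ 2.567 μg/mL.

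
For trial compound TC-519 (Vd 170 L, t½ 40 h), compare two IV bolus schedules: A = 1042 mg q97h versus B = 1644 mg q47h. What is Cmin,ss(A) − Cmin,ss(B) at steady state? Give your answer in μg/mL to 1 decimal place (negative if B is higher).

-6.3 μg/mL

Regimen A: f = (1/2)^(97/40) ≈ 0.1862; Cmin,ss = (1042/170)·f/(1−f) ≈ 1.402 μg/mL.
Regimen B: f = (1/2)^(47/40) ≈ 0.4429; Cmin,ss = (1644/170)·f/(1−f) ≈ 7.688 μg/mL.
Difference ≈ 1.402 − 7.688 ≈ -6.286 μg/mL.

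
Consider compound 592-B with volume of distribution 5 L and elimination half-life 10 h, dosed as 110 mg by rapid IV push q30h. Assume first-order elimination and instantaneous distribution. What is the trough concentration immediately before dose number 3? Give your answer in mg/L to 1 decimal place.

3.1 mg/L

f = (1/2)^(τ/t½) = (1/2)^(30/10) ≈ 0.1250.
C₀ = D/Vd = 110/5 ≈ 22.000 mg/L.
Before the 3rd dose, 2 doses have been given. Superposition: Cmin = C₀·(f + f²).
≈ 22.000 × (0.1250 + 0.0156) ≈ 22.000 × 0.1406 ≈ 3.093 mg/L.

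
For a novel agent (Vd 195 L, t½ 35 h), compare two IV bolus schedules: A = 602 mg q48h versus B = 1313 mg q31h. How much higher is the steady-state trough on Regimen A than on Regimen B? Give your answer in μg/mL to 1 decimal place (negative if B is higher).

-6.0 μg/mL

Regimen A: f = (1/2)^(48/35) ≈ 0.3865; Cmin,ss = (602/195)·f/(1−f) ≈ 1.945 μg/mL.
Regimen B: f = (1/2)^(31/35) ≈ 0.5412; Cmin,ss = (1313/195)·f/(1−f) ≈ 7.943 μg/mL.
Difference ≈ 1.945 − 7.943 ≈ -5.998 μg/mL.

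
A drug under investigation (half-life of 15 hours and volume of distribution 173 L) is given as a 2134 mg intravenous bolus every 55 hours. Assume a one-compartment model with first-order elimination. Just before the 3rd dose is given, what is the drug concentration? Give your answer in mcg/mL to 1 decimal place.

f = (1/2)^(τ/t½) = (1/2)^(55/15) ≈ 0.0787.
C₀ = D/Vd = 2134/173 ≈ 12.335 mcg/mL.
Before the 3rd dose, 2 doses have been given. Superposition: Cmin = C₀·(f + f²).
≈ 12.335 × (0.0787 + 0.0062) ≈ 12.335 × 0.0849 ≈ 1.047 mcg/mL.

1.0 mcg/mL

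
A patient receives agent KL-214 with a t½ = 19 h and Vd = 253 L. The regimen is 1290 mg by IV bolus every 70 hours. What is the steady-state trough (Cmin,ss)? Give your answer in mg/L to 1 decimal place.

τ/t½ = 70/19 ≈ 3.6842, so fraction remaining f = (1/2)^(70/19) ≈ 0.0778.
Single-dose peak C₀ = D/Vd = 1290/253 ≈ 5.099 mg/L.
Steady-state trough Cmin,ss = C₀·f/(1−f) ≈ 5.099 × 0.0778/0.9222 ≈ 0.430 mg/L.

0.4 mg/L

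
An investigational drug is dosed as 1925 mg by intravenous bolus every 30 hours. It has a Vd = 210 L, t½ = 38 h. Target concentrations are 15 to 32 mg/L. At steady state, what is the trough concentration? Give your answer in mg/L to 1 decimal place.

12.6 mg/L

τ/t½ = 30/38 ≈ 0.78947, so fraction remaining f = (1/2)^(30/38) ≈ 0.5786.
Accumulation ratio R = 1/(1 − f) ≈ 1/0.4214 ≈ 2.3730.
Single-dose peak C₀ = D/Vd = 1925/210 ≈ 9.167 mg/L.
Steady-state peak Cmax,ss = C₀·R ≈ 9.167 × 2.3730 ≈ 21.753 mg/L.
One interval later, Cmin,ss = Cmax,ss·e^(−kτ) ≈ 21.753 × 0.5786 ≈ 12.586 mg/L.
Trough 12.6 mg/L vs MEC 15 mg/L: subtherapeutic.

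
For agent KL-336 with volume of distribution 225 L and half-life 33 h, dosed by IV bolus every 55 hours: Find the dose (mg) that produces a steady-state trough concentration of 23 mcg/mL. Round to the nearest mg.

11255 mg

τ/t½ = 55/33 ≈ 1.6667, so f = (1/2)^(55/33) ≈ 0.314980.
Cmin,ss = (D/Vd)·f/(1−f), so D = Cmin,ss·Vd·(1−f)/f.
D = 23 × 225 × (1−f)/f ≈ 23 × 225 × 2.17480 ≈ 11254.59 mg.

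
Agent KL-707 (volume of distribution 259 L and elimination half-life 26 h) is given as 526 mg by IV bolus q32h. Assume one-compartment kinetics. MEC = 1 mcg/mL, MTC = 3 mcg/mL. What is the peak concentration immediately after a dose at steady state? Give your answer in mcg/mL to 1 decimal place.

3.5 mcg/mL

k = ln2/t½ = ln2/26 ≈ 0.026660 h⁻¹; fraction remaining f = e^(−kτ) = e^(−0.026660×32) ≈ 0.4261.
At steady state, accumulation factor R = 1/(1 − e^(−kτ)) ≈ 1.7425.
Each bolus raises the concentration by D/Vd = 526/259 ≈ 2.031 mcg/mL.
Steady-state peak Cmax,ss = C₀·R ≈ 2.031 × 1.7425 ≈ 3.539 mcg/mL.
Peak 3.5 mcg/mL vs MTC 3 mcg/mL: exceeds toxic threshold.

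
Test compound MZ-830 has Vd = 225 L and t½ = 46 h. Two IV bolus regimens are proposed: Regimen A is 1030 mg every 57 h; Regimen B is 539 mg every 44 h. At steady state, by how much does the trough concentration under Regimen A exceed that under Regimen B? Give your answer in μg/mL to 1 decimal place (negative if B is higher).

Regimen A: f = (1/2)^(57/46) ≈ 0.4236; Cmin,ss = (1030/225)·f/(1−f) ≈ 3.364 μg/mL.
Regimen B: f = (1/2)^(44/46) ≈ 0.5153; Cmin,ss = (539/225)·f/(1−f) ≈ 2.547 μg/mL.
Difference ≈ 3.364 − 2.547 ≈ 0.817 μg/mL.

0.8 μg/mL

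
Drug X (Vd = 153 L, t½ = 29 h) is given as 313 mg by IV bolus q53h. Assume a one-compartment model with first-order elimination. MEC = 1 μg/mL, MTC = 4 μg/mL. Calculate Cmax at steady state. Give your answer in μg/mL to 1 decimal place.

2.8 μg/mL

k = ln2/t½ = ln2/29 ≈ 0.023902 h⁻¹; fraction remaining f = e^(−kτ) = e^(−0.023902×53) ≈ 0.2817.
At steady state, accumulation factor R = 1/(1 − e^(−kτ)) ≈ 1.3922.
Single-dose peak C₀ = D/Vd = 313/153 ≈ 2.046 μg/mL.
Cmax,ss = C₀/(1 − f) ≈ 2.046/0.7183 ≈ 2.848 μg/mL.
Peak 2.8 μg/mL vs MTC 4 μg/mL: below toxic threshold.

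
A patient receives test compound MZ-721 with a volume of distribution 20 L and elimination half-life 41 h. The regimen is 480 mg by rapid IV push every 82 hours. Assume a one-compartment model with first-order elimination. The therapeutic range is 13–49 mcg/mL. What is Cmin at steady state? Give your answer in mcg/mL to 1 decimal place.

τ = 82 h = 2 half-lives, so f = (1/2)^2 = 0.25.
Accumulation ratio R = 1/(1 − f) = 1/0.75 = 4/3.
Single-dose peak C₀ = D/Vd = 480/20 = 24 mcg/mL.
Steady-state peak Cmax,ss = C₀·R = 24 × 4/3 ≈ 32.000 mcg/mL.
Steady-state trough Cmin,ss = Cmax,ss·f ≈ 32.000 × 0.25 ≈ 8.000 mcg/mL.
Trough 8.0 mcg/mL vs MEC 13 mcg/mL: subtherapeutic.

8.0 mcg/mL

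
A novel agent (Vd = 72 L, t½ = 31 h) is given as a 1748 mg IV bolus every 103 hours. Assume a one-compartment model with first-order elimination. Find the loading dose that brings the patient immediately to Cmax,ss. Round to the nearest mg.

f = (1/2)^(103/31) ≈ 0.099955; accumulation ratio R = 1/(1−f) ≈ 1.11106.
Loading dose to hit Cmax,ss on first dose: D_load = D_maint·R ≈ 1748 × 1.11106 ≈ 1942.13 mg.

1942 mg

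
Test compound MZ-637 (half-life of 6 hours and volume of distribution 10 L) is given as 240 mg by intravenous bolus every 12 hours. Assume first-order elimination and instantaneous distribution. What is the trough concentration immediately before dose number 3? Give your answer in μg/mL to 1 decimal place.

f = (1/2)^(τ/t½) = (1/2)^(12/6) ≈ 0.2500.
C₀ = D/Vd = 240/10 ≈ 24.000 μg/mL.
Before the 3rd dose, 2 doses have been given. Superposition: Cmin = C₀·(f + f²).
≈ 24.000 × (0.2500 + 0.0625) ≈ 24.000 × 0.3125 ≈ 7.500 μg/mL.

7.5 μg/mL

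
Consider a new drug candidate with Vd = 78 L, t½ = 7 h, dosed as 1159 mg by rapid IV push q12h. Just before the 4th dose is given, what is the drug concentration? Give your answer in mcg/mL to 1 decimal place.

6.3 mcg/mL

f = (1/2)^(τ/t½) = (1/2)^(12/7) ≈ 0.3048.
C₀ = D/Vd = 1159/78 ≈ 14.859 mcg/mL.
Before the 4th dose, 3 doses have been given. Superposition: Cmin = C₀·(f + f² + … + f^3).
≈ 14.859 × (0.3048 + 0.0929 + 0.0283) ≈ 14.859 × 0.4260 ≈ 6.330 mcg/mL.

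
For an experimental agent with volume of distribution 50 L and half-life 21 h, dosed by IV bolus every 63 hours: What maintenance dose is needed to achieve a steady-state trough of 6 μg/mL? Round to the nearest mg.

2100 mg

τ/t½ = 63/21 ≈ 3, so f = (1/2)^(63/21) ≈ 0.125000.
Cmin,ss = (D/Vd)·f/(1−f), so D = Cmin,ss·Vd·(1−f)/f.
D = 6 × 50 × (1−f)/f ≈ 6 × 50 × 7.00000 ≈ 2100.00 mg.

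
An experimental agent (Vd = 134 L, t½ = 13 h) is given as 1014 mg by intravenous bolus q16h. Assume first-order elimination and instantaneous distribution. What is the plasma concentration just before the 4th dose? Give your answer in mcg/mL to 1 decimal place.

f = (1/2)^(τ/t½) = (1/2)^(16/13) ≈ 0.4261.
C₀ = D/Vd = 1014/134 ≈ 7.567 mcg/mL.
Before the 4th dose, 3 doses have been given. Superposition: Cmin = C₀·(f + f² + … + f^3).
≈ 7.567 × (0.4261 + 0.1816 + 0.0774) ≈ 7.567 × 0.6851 ≈ 5.184 mcg/mL.

5.2 mcg/mL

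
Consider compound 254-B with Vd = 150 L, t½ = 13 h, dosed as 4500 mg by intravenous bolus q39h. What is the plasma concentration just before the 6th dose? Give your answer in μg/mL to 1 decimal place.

f = (1/2)^(τ/t½) = (1/2)^(39/13) ≈ 0.1250.
C₀ = D/Vd = 4500/150 ≈ 30.000 μg/mL.
Before the 6th dose, 5 doses have been given. Superposition: Cmin = C₀·(f + f² + … + f^5).
≈ 30.000 × (0.1250 + 0.0156 + 0.0020 + 0.0002 + 0.0000) ≈ 30.000 × 0.1428 ≈ 4.284 μg/mL.

4.3 μg/mL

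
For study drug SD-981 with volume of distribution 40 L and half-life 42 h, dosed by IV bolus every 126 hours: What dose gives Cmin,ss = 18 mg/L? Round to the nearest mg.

τ/t½ = 126/42 ≈ 3, so f = (1/2)^(126/42) ≈ 0.125000.
Cmin,ss = (D/Vd)·f/(1−f), so D = Cmin,ss·Vd·(1−f)/f.
D = 18 × 40 × (1−f)/f ≈ 18 × 40 × 7.00000 ≈ 5040.00 mg.

5040 mg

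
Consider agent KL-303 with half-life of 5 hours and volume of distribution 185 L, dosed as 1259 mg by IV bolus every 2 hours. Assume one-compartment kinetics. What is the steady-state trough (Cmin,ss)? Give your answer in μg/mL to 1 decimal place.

k = ln2/t½ = ln2/5 ≈ 0.138629 h⁻¹; fraction remaining f = e^(−kτ) = e^(−0.138629×2) ≈ 0.7579.
At steady state, accumulation factor R = 1/(1 − e^(−kτ)) ≈ 4.1305.
Each bolus raises the concentration by D/Vd = 1259/185 ≈ 6.805 μg/mL.
Steady-state peak Cmax,ss = C₀·R ≈ 6.805 × 4.1305 ≈ 28.108 μg/mL.
One interval later, Cmin,ss = Cmax,ss·e^(−kτ) ≈ 28.108 × 0.7579 ≈ 21.303 μg/mL.

21.3 μg/mL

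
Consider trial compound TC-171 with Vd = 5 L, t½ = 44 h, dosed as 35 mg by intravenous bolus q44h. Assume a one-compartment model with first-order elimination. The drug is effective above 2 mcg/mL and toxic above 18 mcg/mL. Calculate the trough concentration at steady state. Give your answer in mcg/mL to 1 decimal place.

τ = 44 h = 1 half-life, so f = (1/2)^1 = 0.5.
Accumulation ratio R = 1/(1 − f) = 1/0.5 = 2/1.
Single-dose peak C₀ = D/Vd = 35/5 = 7 mcg/mL.
Steady-state peak Cmax,ss = C₀·R = 7 × 2/1 ≈ 14.000 mcg/mL.
Steady-state trough Cmin,ss = Cmax,ss·f ≈ 14.000 × 0.5 ≈ 7.000 mcg/mL.
Trough 7.0 mcg/mL vs MEC 2 mcg/mL: adequate.

7.0 mcg/mL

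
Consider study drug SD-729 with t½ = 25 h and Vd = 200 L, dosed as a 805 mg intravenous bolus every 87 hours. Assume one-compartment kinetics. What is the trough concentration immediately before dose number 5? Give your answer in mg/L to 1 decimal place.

f = (1/2)^(τ/t½) = (1/2)^(87/25) ≈ 0.0896.
C₀ = D/Vd = 805/200 ≈ 4.025 mg/L.
Before the 5th dose, 4 doses have been given. Superposition: Cmin = C₀·(f + f² + … + f^4).
≈ 4.025 × (0.0896 + 0.0080 + 0.0007 + 0.0001) ≈ 4.025 × 0.0984 ≈ 0.396 mg/L.

0.4 mg/L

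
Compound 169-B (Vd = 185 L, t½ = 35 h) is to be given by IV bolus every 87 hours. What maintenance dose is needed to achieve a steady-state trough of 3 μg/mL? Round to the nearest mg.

2554 mg

τ/t½ = 87/35 ≈ 2.4857, so f = (1/2)^(87/35) ≈ 0.178536.
Cmin,ss = (D/Vd)·f/(1−f), so D = Cmin,ss·Vd·(1−f)/f.
D = 3 × 185 × (1−f)/f ≈ 3 × 185 × 4.60111 ≈ 2553.62 mg.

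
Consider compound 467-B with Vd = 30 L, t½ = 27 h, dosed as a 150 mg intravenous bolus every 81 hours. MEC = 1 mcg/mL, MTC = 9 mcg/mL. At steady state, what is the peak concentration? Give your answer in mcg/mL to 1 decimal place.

5.7 mcg/mL

The dosing interval is 3 half-lives, so f = 2^(−3) = 0.125.
Accumulation ratio R = 1/(1 − f) = 1/0.875 = 8/7.
Single-dose peak C₀ = D/Vd = 150/30 = 5 mcg/mL.
Steady-state peak Cmax,ss = C₀·R = 5 × 8/7 ≈ 5.714 mcg/mL.
Peak 5.7 mcg/mL vs MTC 9 mcg/mL: below toxic threshold.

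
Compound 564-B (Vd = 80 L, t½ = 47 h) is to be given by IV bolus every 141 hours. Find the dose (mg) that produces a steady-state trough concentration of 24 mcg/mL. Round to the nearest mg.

13440 mg

τ/t½ = 141/47 ≈ 3, so f = (1/2)^(141/47) ≈ 0.125000.
Cmin,ss = (D/Vd)·f/(1−f), so D = Cmin,ss·Vd·(1−f)/f.
D = 24 × 80 × (1−f)/f ≈ 24 × 80 × 7.00000 ≈ 13440.00 mg.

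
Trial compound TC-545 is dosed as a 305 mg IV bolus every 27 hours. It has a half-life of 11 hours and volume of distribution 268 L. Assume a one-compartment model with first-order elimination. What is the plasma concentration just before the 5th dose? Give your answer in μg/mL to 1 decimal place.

f = (1/2)^(τ/t½) = (1/2)^(27/11) ≈ 0.1824.
C₀ = D/Vd = 305/268 ≈ 1.138 μg/mL.
Before the 5th dose, 4 doses have been given. Superposition: Cmin = C₀·(f + f² + … + f^4).
≈ 1.138 × (0.1824 + 0.0333 + 0.0061 + 0.0011) ≈ 1.138 × 0.2229 ≈ 0.254 μg/mL.

0.3 μg/mL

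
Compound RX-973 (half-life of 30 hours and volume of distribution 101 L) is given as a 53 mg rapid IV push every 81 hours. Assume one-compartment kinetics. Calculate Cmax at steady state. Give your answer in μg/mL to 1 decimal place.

Over one 81-h interval, 81/30 ≈ 2.7 half-lives elapse, leaving f ≈ 0.1539 of each dose.
Accumulation ratio R = 1/(1 − f) ≈ 1/0.8461 ≈ 1.1819.
Each bolus raises the concentration by D/Vd = 53/101 ≈ 0.525 μg/mL.
Steady-state peak Cmax,ss = C₀·R ≈ 0.525 × 1.1819 ≈ 0.620 μg/mL.

0.6 μg/mL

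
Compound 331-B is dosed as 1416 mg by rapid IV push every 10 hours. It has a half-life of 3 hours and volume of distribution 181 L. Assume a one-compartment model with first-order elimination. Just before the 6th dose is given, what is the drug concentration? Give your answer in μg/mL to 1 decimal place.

f = (1/2)^(τ/t½) = (1/2)^(10/3) ≈ 0.0992.
C₀ = D/Vd = 1416/181 ≈ 7.823 μg/mL.
Before the 6th dose, 5 doses have been given. Superposition: Cmin = C₀·(f + f² + … + f^5).
≈ 7.823 × (0.0992 + 0.0098 + 0.0010 + 0.0001 + 0.0000) ≈ 7.823 × 0.1101 ≈ 0.861 μg/mL.

0.9 μg/mL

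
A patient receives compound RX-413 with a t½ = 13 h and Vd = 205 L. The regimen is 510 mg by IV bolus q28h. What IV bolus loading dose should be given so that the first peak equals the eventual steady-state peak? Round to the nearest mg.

658 mg

f = (1/2)^(28/13) ≈ 0.224713; accumulation ratio R = 1/(1−f) ≈ 1.28984.
Loading dose to hit Cmax,ss on first dose: D_load = D_maint·R ≈ 510 × 1.28984 ≈ 657.82 mg.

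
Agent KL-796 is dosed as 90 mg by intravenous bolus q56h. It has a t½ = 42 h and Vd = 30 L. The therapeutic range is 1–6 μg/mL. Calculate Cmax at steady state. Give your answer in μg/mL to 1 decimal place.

τ/t½ = 56/42 ≈ 1.3333, so fraction remaining f = (1/2)^(56/42) ≈ 0.3969.
At steady state, accumulation factor R = 1/(1 − e^(−kτ)) ≈ 1.6581.
Each bolus raises the concentration by D/Vd = 90/30 ≈ 3.000 μg/mL.
Steady-state peak Cmax,ss = C₀·R ≈ 3.000 × 1.6581 ≈ 4.974 μg/mL.
Peak 5.0 μg/mL vs MTC 6 μg/mL: below toxic threshold.

5.0 μg/mL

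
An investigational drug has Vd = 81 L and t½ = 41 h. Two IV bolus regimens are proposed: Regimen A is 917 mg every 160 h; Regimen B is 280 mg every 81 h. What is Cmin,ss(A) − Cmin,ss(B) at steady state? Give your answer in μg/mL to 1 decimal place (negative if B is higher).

Regimen A: f = (1/2)^(160/41) ≈ 0.0669; Cmin,ss = (917/81)·f/(1−f) ≈ 0.812 μg/mL.
Regimen B: f = (1/2)^(81/41) ≈ 0.2543; Cmin,ss = (280/81)·f/(1−f) ≈ 1.179 μg/mL.
Difference ≈ 0.812 − 1.179 ≈ -0.367 μg/mL.

-0.4 μg/mL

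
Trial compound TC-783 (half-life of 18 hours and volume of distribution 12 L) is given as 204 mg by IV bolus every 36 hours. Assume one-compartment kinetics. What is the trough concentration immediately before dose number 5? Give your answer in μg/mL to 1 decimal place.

f = (1/2)^(τ/t½) = (1/2)^(36/18) ≈ 0.2500.
C₀ = D/Vd = 204/12 ≈ 17.000 μg/mL.
Before the 5th dose, 4 doses have been given. Superposition: Cmin = C₀·(f + f² + … + f^4).
≈ 17.000 × (0.2500 + 0.0625 + 0.0156 + 0.0039) ≈ 17.000 × 0.3320 ≈ 5.644 μg/mL.

5.6 μg/mL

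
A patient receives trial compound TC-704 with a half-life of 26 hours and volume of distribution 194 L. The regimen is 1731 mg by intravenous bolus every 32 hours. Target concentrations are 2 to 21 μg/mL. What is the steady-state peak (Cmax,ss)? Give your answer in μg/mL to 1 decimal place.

15.5 μg/mL

k = ln2/t½ = ln2/26 ≈ 0.026660 h⁻¹; fraction remaining f = e^(−kτ) = e^(−0.026660×32) ≈ 0.4261.
At steady state, accumulation factor R = 1/(1 − e^(−kτ)) ≈ 1.7425.
Each bolus raises the concentration by D/Vd = 1731/194 ≈ 8.923 μg/mL.
Steady-state peak Cmax,ss = C₀·R ≈ 8.923 × 1.7425 ≈ 15.548 μg/mL.
Peak 15.5 μg/mL vs MTC 21 μg/mL: below toxic threshold.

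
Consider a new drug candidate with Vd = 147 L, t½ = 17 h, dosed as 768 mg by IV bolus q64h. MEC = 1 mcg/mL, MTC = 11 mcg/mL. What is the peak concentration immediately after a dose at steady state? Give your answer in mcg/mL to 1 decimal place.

τ/t½ = 64/17 ≈ 3.7647, so fraction remaining f = (1/2)^(64/17) ≈ 0.0736.
At steady state, accumulation factor R = 1/(1 − e^(−kτ)) ≈ 1.0794.
Single-dose peak C₀ = D/Vd = 768/147 ≈ 5.224 mcg/mL.
Steady-state peak Cmax,ss = C₀·R ≈ 5.224 × 1.0794 ≈ 5.639 mcg/mL.
Peak 5.6 mcg/mL vs MTC 11 mcg/mL: below toxic threshold.

5.6 mcg/mL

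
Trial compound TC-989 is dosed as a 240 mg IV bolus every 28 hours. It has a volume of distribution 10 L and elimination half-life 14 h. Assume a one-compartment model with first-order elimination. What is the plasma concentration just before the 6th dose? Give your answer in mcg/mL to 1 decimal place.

f = (1/2)^(τ/t½) = (1/2)^(28/14) ≈ 0.2500.
C₀ = D/Vd = 240/10 ≈ 24.000 mcg/mL.
Before the 6th dose, 5 doses have been given. Superposition: Cmin = C₀·(f + f² + … + f^5).
≈ 24.000 × (0.2500 + 0.0625 + 0.0156 + 0.0039 + 0.0010) ≈ 24.000 × 0.3330 ≈ 7.992 mcg/mL.

8.0 mcg/mL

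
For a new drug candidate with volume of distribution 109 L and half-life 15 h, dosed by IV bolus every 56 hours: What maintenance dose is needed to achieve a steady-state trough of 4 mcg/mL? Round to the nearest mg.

5363 mg

τ/t½ = 56/15 ≈ 3.7333, so f = (1/2)^(56/15) ≈ 0.075189.
Cmin,ss = (D/Vd)·f/(1−f), so D = Cmin,ss·Vd·(1−f)/f.
D = 4 × 109 × (1−f)/f ≈ 4 × 109 × 12.29982 ≈ 5362.72 mg.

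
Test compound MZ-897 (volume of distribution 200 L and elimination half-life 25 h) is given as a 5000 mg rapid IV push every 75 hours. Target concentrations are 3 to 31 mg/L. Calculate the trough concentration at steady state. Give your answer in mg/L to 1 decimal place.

τ = 75 h = 3 half-lives, so f = (1/2)^3 = 0.125.
Accumulation ratio R = 1/(1 − f) = 1/0.875 = 8/7.
Single-dose peak C₀ = D/Vd = 5000/200 = 25 mg/L.
Steady-state peak Cmax,ss = C₀·R = 25 × 8/7 ≈ 28.571 mg/L.
Steady-state trough Cmin,ss = Cmax,ss·f ≈ 28.571 × 0.125 ≈ 3.571 mg/L.
Trough 3.6 mg/L vs MEC 3 mg/L: adequate.

3.6 mg/L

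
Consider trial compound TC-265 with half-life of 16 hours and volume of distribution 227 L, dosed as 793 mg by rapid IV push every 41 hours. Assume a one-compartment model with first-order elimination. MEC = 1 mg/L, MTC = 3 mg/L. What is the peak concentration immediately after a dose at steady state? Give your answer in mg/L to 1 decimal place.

Over one 41-h interval, 41/16 ≈ 2.5625 half-lives elapse, leaving f ≈ 0.1693 of each dose.
Accumulation ratio R = 1/(1 − f) ≈ 1/0.8307 ≈ 1.2038.
Each bolus raises the concentration by D/Vd = 793/227 ≈ 3.493 mg/L.
Steady-state peak Cmax,ss = C₀·R ≈ 3.493 × 1.2038 ≈ 4.205 mg/L.
Peak 4.2 mg/L vs MTC 3 mg/L: exceeds toxic threshold.

4.2 mg/L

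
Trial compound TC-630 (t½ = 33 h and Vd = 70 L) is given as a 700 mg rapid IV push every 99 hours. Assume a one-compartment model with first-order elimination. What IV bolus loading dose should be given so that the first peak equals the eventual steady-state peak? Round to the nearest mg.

800 mg

f = (1/2)^(99/33) ≈ 0.125000; accumulation ratio R = 1/(1−f) ≈ 1.14286.
Loading dose to hit Cmax,ss on first dose: D_load = D_maint·R ≈ 700 × 1.14286 ≈ 800.00 mg.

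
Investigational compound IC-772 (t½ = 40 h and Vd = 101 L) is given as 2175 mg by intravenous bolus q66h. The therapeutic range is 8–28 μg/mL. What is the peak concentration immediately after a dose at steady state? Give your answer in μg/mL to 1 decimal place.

31.6 μg/mL

τ/t½ = 66/40 ≈ 1.65, so fraction remaining f = (1/2)^(66/40) ≈ 0.3186.
Accumulation ratio R = 1/(1 − f) ≈ 1/0.6814 ≈ 1.4676.
Each bolus raises the concentration by D/Vd = 2175/101 ≈ 21.535 μg/mL.
Cmax,ss = C₀/(1 − f) ≈ 21.535/0.6814 ≈ 31.604 μg/mL.
Peak 31.6 μg/mL vs MTC 28 μg/mL: exceeds toxic threshold.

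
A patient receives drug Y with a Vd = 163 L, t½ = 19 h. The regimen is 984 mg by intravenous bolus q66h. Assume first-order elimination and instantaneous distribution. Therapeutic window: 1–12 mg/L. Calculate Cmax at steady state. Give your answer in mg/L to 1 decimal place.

6.6 mg/L

Over one 66-h interval, 66/19 ≈ 3.4737 half-lives elapse, leaving f ≈ 0.0900 of each dose.
At steady state, accumulation factor R = 1/(1 − e^(−kτ)) ≈ 1.0989.
Each bolus raises the concentration by D/Vd = 984/163 ≈ 6.037 mg/L.
Steady-state peak Cmax,ss = C₀·R ≈ 6.037 × 1.0989 ≈ 6.634 mg/L.
Peak 6.6 mg/L vs MTC 12 mg/L: below toxic threshold.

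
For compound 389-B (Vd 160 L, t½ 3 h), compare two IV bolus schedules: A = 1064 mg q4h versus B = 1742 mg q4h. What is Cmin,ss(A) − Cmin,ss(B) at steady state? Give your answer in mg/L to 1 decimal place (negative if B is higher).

-2.8 mg/L

Regimen A: f = (1/2)^(4/3) ≈ 0.3969; Cmin,ss = (1064/160)·f/(1−f) ≈ 4.376 mg/L.
Regimen B: f = (1/2)^(4/3) ≈ 0.3969; Cmin,ss = (1742/160)·f/(1−f) ≈ 7.165 mg/L.
Difference ≈ 4.376 − 7.165 ≈ -2.789 mg/L.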